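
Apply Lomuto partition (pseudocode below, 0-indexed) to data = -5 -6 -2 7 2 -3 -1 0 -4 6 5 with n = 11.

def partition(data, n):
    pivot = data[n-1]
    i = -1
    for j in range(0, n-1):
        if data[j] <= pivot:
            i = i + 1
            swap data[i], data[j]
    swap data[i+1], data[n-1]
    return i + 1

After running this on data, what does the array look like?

pivot=5, i=-1
j=0: -5≤5, i=0, swap(0,0) ⇒ -5 -6 -2 7 2 -3 -1 0 -4 6 5
j=1: -6≤5, i=1, swap(1,1) ⇒ -5 -6 -2 7 2 -3 -1 0 -4 6 5
j=2: -2≤5, i=2, swap(2,2) ⇒ -5 -6 -2 7 2 -3 -1 0 -4 6 5
j=3: 7>5, skip
j=4: 2≤5, i=3, swap(3,4) ⇒ -5 -6 -2 2 7 -3 -1 0 -4 6 5
j=5: -3≤5, i=4, swap(4,5) ⇒ -5 -6 -2 2 -3 7 -1 0 -4 6 5
j=6: -1≤5, i=5, swap(5,6) ⇒ -5 -6 -2 2 -3 -1 7 0 -4 6 5
j=7: 0≤5, i=6, swap(6,7) ⇒ -5 -6 -2 2 -3 -1 0 7 -4 6 5
j=8: -4≤5, i=7, swap(7,8) ⇒ -5 -6 -2 2 -3 -1 0 -4 7 6 5
j=9: 6>5, skip
swap(8,10) ⇒ -5 -6 -2 2 -3 -1 0 -4 5 6 7; return 8

-5 -6 -2 2 -3 -1 0 -4 5 6 7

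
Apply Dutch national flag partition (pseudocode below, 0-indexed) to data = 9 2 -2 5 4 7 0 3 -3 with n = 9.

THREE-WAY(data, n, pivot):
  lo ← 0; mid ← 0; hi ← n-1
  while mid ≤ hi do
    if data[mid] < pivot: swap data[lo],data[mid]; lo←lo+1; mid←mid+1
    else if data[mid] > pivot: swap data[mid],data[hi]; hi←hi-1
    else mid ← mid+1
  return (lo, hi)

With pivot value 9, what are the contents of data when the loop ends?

pivot = 9; lo=0, mid=0, hi=8
data[mid]=9=9: mid=1
data[mid]=2<9: swap data[0],data[1]; lo=1,mid=2 → 2 9 -2 5 4 7 0 3 -3
data[mid]=-2<9: swap data[1],data[2]; lo=2,mid=3 → 2 -2 9 5 4 7 0 3 -3
data[mid]=5<9: swap data[2],data[3]; lo=3,mid=4 → 2 -2 5 9 4 7 0 3 -3
data[mid]=4<9: swap data[3],data[4]; lo=4,mid=5 → 2 -2 5 4 9 7 0 3 -3
data[mid]=7<9: swap data[4],data[5]; lo=5,mid=6 → 2 -2 5 4 7 9 0 3 -3
data[mid]=0<9: swap data[5],data[6]; lo=6,mid=7 → 2 -2 5 4 7 0 9 3 -3
data[mid]=3<9: swap data[6],data[7]; lo=7,mid=8 → 2 -2 5 4 7 0 3 9 -3
data[mid]=-3<9: swap data[7],data[8]; lo=8,mid=9 → 2 -2 5 4 7 0 3 -3 9
end: lo=8, hi=8; data = 2 -2 5 4 7 0 3 -3 9

2 -2 5 4 7 0 3 -3 9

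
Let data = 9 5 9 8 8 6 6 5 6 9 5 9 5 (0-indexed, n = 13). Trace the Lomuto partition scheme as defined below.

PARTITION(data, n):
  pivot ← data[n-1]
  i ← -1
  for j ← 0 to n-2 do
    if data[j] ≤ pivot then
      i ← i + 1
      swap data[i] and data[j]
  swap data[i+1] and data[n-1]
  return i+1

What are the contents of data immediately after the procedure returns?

5 5 5 5 8 6 6 9 6 9 9 9 8

pivot = data[12] = 5; i = -1
j=0: data[0]=9 > 5 → no swap
j=1: data[1]=5 ≤ 5 → i=0, swap data[0],data[1] → 5 9 9 8 8 6 6 5 6 9 5 9 5
j=2: data[2]=9 > 5 → no swap
j=3: data[3]=8 > 5 → no swap
j=4: data[4]=8 > 5 → no swap
j=5: data[5]=6 > 5 → no swap
j=6: data[6]=6 > 5 → no swap
j=7: data[7]=5 ≤ 5 → i=1, swap data[1],data[7] → 5 5 9 8 8 6 6 9 6 9 5 9 5
j=8: data[8]=6 > 5 → no swap
j=9: data[9]=9 > 5 → no swap
j=10: data[10]=5 ≤ 5 → i=2, swap data[2],data[10] → 5 5 5 8 8 6 6 9 6 9 9 9 5
j=11: data[11]=9 > 5 → no swap
final swap data[3],data[12] → 5 5 5 5 8 6 6 9 6 9 9 9 8; return 3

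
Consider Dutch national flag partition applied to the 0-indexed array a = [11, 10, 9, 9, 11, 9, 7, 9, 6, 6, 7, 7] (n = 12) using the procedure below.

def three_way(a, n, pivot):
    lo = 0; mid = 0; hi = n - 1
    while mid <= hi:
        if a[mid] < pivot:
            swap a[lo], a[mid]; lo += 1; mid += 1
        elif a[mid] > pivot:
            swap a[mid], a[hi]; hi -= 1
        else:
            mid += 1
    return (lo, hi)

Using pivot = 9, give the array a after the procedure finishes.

[7, 7, 6, 7, 6, 9, 9, 9, 9, 11, 10, 11]

pivot = 9; lo=0, mid=0, hi=11
a[mid]=11>9: swap a[0],a[11]; hi=10 → [7, 10, 9, 9, 11, 9, 7, 9, 6, 6, 7, 11]
a[mid]=7<9: swap a[0],a[0]; lo=1,mid=1 → [7, 10, 9, 9, 11, 9, 7, 9, 6, 6, 7, 11]
a[mid]=10>9: swap a[1],a[10]; hi=9 → [7, 7, 9, 9, 11, 9, 7, 9, 6, 6, 10, 11]
a[mid]=7<9: swap a[1],a[1]; lo=2,mid=2 → [7, 7, 9, 9, 11, 9, 7, 9, 6, 6, 10, 11]
a[mid]=9=9: mid=3
a[mid]=9=9: mid=4
a[mid]=11>9: swap a[4],a[9]; hi=8 → [7, 7, 9, 9, 6, 9, 7, 9, 6, 11, 10, 11]
a[mid]=6<9: swap a[2],a[4]; lo=3,mid=5 → [7, 7, 6, 9, 9, 9, 7, 9, 6, 11, 10, 11]
a[mid]=9=9: mid=6
a[mid]=7<9: swap a[3],a[6]; lo=4,mid=7 → [7, 7, 6, 7, 9, 9, 9, 9, 6, 11, 10, 11]
a[mid]=9=9: mid=8
a[mid]=6<9: swap a[4],a[8]; lo=5,mid=9 → [7, 7, 6, 7, 6, 9, 9, 9, 9, 11, 10, 11]
end: lo=5, hi=8; a = [7, 7, 6, 7, 6, 9, 9, 9, 9, 11, 10, 11]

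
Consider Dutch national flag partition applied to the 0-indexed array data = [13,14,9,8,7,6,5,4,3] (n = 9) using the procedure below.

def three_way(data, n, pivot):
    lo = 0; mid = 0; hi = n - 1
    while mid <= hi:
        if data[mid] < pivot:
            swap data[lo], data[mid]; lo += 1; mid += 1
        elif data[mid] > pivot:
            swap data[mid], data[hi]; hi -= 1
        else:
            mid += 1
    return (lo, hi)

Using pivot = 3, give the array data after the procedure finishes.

[3,9,8,7,6,5,4,14,13]

pivot = 3; lo=0, mid=0, hi=8
data[mid]=13>3: swap data[0],data[8]; hi=7 → [3,14,9,8,7,6,5,4,13]
data[mid]=3=3: mid=1
data[mid]=14>3: swap data[1],data[7]; hi=6 → [3,4,9,8,7,6,5,14,13]
data[mid]=4>3: swap data[1],data[6]; hi=5 → [3,5,9,8,7,6,4,14,13]
data[mid]=5>3: swap data[1],data[5]; hi=4 → [3,6,9,8,7,5,4,14,13]
data[mid]=6>3: swap data[1],data[4]; hi=3 → [3,7,9,8,6,5,4,14,13]
data[mid]=7>3: swap data[1],data[3]; hi=2 → [3,8,9,7,6,5,4,14,13]
data[mid]=8>3: swap data[1],data[2]; hi=1 → [3,9,8,7,6,5,4,14,13]
data[mid]=9>3: swap data[1],data[1]; hi=0 → [3,9,8,7,6,5,4,14,13]
end: lo=0, hi=0; data = [3,9,8,7,6,5,4,14,13]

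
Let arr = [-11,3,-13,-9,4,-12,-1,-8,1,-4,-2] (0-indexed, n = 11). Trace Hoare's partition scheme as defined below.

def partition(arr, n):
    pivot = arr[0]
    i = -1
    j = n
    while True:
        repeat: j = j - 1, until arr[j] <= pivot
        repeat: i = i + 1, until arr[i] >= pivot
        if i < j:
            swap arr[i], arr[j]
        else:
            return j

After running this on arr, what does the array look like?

pivot=-11
j stops at 5 (-12), i stops at 0 (-11); swap ⇒ [-12,3,-13,-9,4,-11,-1,-8,1,-4,-2]
j stops at 2 (-13), i stops at 1 (3); swap ⇒ [-12,-13,3,-9,4,-11,-1,-8,1,-4,-2]
j stops at 1, i stops at 2; i≥j ⇒ return 1. arr=[-12,-13,3,-9,4,-11,-1,-8,1,-4,-2]

[-12,-13,3,-9,4,-11,-1,-8,1,-4,-2]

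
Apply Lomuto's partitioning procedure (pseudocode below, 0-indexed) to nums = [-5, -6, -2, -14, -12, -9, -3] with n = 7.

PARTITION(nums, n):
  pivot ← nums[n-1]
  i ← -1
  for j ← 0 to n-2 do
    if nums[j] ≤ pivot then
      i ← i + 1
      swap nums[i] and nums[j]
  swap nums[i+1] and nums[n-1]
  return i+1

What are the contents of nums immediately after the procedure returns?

pivot=-3, i=-1
j=0: -5≤-3, i=0, swap(0,0) ⇒ [-5, -6, -2, -14, -12, -9, -3]
j=1: -6≤-3, i=1, swap(1,1) ⇒ [-5, -6, -2, -14, -12, -9, -3]
j=2: -2>-3, skip
j=3: -14≤-3, i=2, swap(2,3) ⇒ [-5, -6, -14, -2, -12, -9, -3]
j=4: -12≤-3, i=3, swap(3,4) ⇒ [-5, -6, -14, -12, -2, -9, -3]
j=5: -9≤-3, i=4, swap(4,5) ⇒ [-5, -6, -14, -12, -9, -2, -3]
swap(5,6) ⇒ [-5, -6, -14, -12, -9, -3, -2]; return 5

[-5, -6, -14, -12, -9, -3, -2]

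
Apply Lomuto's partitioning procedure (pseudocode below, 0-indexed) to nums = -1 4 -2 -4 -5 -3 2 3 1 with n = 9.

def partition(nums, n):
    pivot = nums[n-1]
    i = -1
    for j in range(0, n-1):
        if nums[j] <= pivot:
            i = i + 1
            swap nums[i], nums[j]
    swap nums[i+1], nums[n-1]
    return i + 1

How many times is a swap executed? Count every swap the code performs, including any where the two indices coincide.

pivot = nums[8] = 1; i = -1
j=0: nums[0]=-1 ≤ 1 → i=0, swap nums[0],nums[0] (no change) → -1 4 -2 -4 -5 -3 2 3 1
j=1: nums[1]=4 > 1 → no swap
j=2: nums[2]=-2 ≤ 1 → i=1, swap nums[1],nums[2] → -1 -2 4 -4 -5 -3 2 3 1
j=3: nums[3]=-4 ≤ 1 → i=2, swap nums[2],nums[3] → -1 -2 -4 4 -5 -3 2 3 1
j=4: nums[4]=-5 ≤ 1 → i=3, swap nums[3],nums[4] → -1 -2 -4 -5 4 -3 2 3 1
j=5: nums[5]=-3 ≤ 1 → i=4, swap nums[4],nums[5] → -1 -2 -4 -5 -3 4 2 3 1
j=6: nums[6]=2 > 1 → no swap
j=7: nums[7]=3 > 1 → no swap
final swap nums[5],nums[8] → -1 -2 -4 -5 -3 1 2 3 4; return 5

6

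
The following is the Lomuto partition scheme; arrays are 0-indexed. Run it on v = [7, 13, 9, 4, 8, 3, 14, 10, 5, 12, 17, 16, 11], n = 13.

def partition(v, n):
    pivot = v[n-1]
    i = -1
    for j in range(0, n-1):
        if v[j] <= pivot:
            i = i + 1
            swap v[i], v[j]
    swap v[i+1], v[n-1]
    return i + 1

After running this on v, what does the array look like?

[7, 9, 4, 8, 3, 10, 5, 11, 14, 12, 17, 16, 13]

pivot = v[12] = 11; i = -1
j=0: v[0]=7 ≤ 11 → i=0, swap v[0],v[0] (no change) → [7, 13, 9, 4, 8, 3, 14, 10, 5, 12, 17, 16, 11]
j=1: v[1]=13 > 11 → no swap
j=2: v[2]=9 ≤ 11 → i=1, swap v[1],v[2] → [7, 9, 13, 4, 8, 3, 14, 10, 5, 12, 17, 16, 11]
j=3: v[3]=4 ≤ 11 → i=2, swap v[2],v[3] → [7, 9, 4, 13, 8, 3, 14, 10, 5, 12, 17, 16, 11]
j=4: v[4]=8 ≤ 11 → i=3, swap v[3],v[4] → [7, 9, 4, 8, 13, 3, 14, 10, 5, 12, 17, 16, 11]
j=5: v[5]=3 ≤ 11 → i=4, swap v[4],v[5] → [7, 9, 4, 8, 3, 13, 14, 10, 5, 12, 17, 16, 11]
j=6: v[6]=14 > 11 → no swap
j=7: v[7]=10 ≤ 11 → i=5, swap v[5],v[7] → [7, 9, 4, 8, 3, 10, 14, 13, 5, 12, 17, 16, 11]
j=8: v[8]=5 ≤ 11 → i=6, swap v[6],v[8] → [7, 9, 4, 8, 3, 10, 5, 13, 14, 12, 17, 16, 11]
j=9: v[9]=12 > 11 → no swap
j=10: v[10]=17 > 11 → no swap
j=11: v[11]=16 > 11 → no swap
final swap v[7],v[12] → [7, 9, 4, 8, 3, 10, 5, 11, 14, 12, 17, 16, 13]; return 7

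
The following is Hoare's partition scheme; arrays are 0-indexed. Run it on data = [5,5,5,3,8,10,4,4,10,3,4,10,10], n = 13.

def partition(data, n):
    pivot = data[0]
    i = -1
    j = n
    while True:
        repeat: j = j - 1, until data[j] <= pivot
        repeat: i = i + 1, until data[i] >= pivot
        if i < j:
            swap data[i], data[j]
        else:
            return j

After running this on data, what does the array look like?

pivot = data[0] = 5; i = -1, j = 13
j→10 (data[10]=4≤5), i→0 (data[0]=5≥5); i<j, swap → [4,5,5,3,8,10,4,4,10,3,5,10,10]
j→9 (data[9]=3≤5), i→1 (data[1]=5≥5); i<j, swap → [4,3,5,3,8,10,4,4,10,5,5,10,10]
j→7 (data[7]=4≤5), i→2 (data[2]=5≥5); i<j, swap → [4,3,4,3,8,10,4,5,10,5,5,10,10]
j→6 (data[6]=4≤5), i→4 (data[4]=8≥5); i<j, swap → [4,3,4,3,4,10,8,5,10,5,5,10,10]
j→4, i→5; i≥j, return j=4. data = [4,3,4,3,4,10,8,5,10,5,5,10,10]

[4,3,4,3,4,10,8,5,10,5,5,10,10]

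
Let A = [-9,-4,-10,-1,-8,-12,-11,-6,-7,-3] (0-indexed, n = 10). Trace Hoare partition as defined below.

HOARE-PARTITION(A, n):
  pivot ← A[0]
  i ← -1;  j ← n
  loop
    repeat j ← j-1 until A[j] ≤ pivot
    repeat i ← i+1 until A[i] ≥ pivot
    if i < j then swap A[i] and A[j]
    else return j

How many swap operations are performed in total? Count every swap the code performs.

2

pivot=-9
j stops at 6 (-11), i stops at 0 (-9); swap ⇒ [-11,-4,-10,-1,-8,-12,-9,-6,-7,-3]
j stops at 5 (-12), i stops at 1 (-4); swap ⇒ [-11,-12,-10,-1,-8,-4,-9,-6,-7,-3]
j stops at 2, i stops at 3; i≥j ⇒ return 2. A=[-11,-12,-10,-1,-8,-4,-9,-6,-7,-3]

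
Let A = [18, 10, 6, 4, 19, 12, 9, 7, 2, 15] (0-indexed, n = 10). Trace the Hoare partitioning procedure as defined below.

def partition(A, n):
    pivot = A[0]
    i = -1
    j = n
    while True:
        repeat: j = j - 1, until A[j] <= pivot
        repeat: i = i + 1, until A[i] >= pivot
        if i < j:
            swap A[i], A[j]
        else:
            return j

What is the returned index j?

7

pivot=18
j stops at 9 (15), i stops at 0 (18); swap ⇒ [15, 10, 6, 4, 19, 12, 9, 7, 2, 18]
j stops at 8 (2), i stops at 4 (19); swap ⇒ [15, 10, 6, 4, 2, 12, 9, 7, 19, 18]
j stops at 7, i stops at 8; i≥j ⇒ return 7. A=[15, 10, 6, 4, 2, 12, 9, 7, 19, 18]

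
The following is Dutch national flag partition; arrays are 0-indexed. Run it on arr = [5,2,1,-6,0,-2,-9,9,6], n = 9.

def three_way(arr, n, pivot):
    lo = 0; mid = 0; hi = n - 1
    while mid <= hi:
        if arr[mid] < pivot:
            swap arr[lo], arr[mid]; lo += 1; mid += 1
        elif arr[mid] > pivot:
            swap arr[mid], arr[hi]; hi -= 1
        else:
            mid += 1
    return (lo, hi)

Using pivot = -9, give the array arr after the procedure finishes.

[-9,1,-6,0,-2,2,9,6,5]

pivot = -9; lo=0, mid=0, hi=8
arr[mid]=5>-9: swap arr[0],arr[8]; hi=7 → [6,2,1,-6,0,-2,-9,9,5]
arr[mid]=6>-9: swap arr[0],arr[7]; hi=6 → [9,2,1,-6,0,-2,-9,6,5]
arr[mid]=9>-9: swap arr[0],arr[6]; hi=5 → [-9,2,1,-6,0,-2,9,6,5]
arr[mid]=-9=-9: mid=1
arr[mid]=2>-9: swap arr[1],arr[5]; hi=4 → [-9,-2,1,-6,0,2,9,6,5]
arr[mid]=-2>-9: swap arr[1],arr[4]; hi=3 → [-9,0,1,-6,-2,2,9,6,5]
arr[mid]=0>-9: swap arr[1],arr[3]; hi=2 → [-9,-6,1,0,-2,2,9,6,5]
arr[mid]=-6>-9: swap arr[1],arr[2]; hi=1 → [-9,1,-6,0,-2,2,9,6,5]
arr[mid]=1>-9: swap arr[1],arr[1]; hi=0 → [-9,1,-6,0,-2,2,9,6,5]
end: lo=0, hi=0; arr = [-9,1,-6,0,-2,2,9,6,5]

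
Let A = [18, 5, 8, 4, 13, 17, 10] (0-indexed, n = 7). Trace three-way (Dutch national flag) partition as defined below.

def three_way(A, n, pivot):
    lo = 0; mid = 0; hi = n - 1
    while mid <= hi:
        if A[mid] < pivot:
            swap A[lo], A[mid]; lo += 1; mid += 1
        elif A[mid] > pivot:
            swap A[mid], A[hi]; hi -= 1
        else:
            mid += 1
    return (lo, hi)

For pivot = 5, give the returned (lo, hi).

lo=0 mid=0 hi=6
18>5: swap(0,6), hi=5 ⇒ [10, 5, 8, 4, 13, 17, 18]
10>5: swap(0,5), hi=4 ⇒ [17, 5, 8, 4, 13, 10, 18]
17>5: swap(0,4), hi=3 ⇒ [13, 5, 8, 4, 17, 10, 18]
13>5: swap(0,3), hi=2 ⇒ [4, 5, 8, 13, 17, 10, 18]
4<5: swap(0,0), lo=1 mid=1 ⇒ [4, 5, 8, 13, 17, 10, 18]
5=5: mid=2
8>5: swap(2,2), hi=1 ⇒ [4, 5, 8, 13, 17, 10, 18]
done. lo=1 hi=1; A=[4, 5, 8, 13, 17, 10, 18]

(1, 1)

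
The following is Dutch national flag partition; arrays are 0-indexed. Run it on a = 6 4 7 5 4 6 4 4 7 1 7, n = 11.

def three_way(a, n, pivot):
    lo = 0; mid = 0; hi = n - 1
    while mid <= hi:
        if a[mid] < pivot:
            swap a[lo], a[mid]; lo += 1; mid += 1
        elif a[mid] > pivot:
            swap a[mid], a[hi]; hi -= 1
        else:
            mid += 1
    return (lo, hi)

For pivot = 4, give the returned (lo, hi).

lo=0 mid=0 hi=10
6>4: swap(0,10), hi=9 ⇒ 7 4 7 5 4 6 4 4 7 1 6
7>4: swap(0,9), hi=8 ⇒ 1 4 7 5 4 6 4 4 7 7 6
1<4: swap(0,0), lo=1 mid=1 ⇒ 1 4 7 5 4 6 4 4 7 7 6
4=4: mid=2
7>4: swap(2,8), hi=7 ⇒ 1 4 7 5 4 6 4 4 7 7 6
7>4: swap(2,7), hi=6 ⇒ 1 4 4 5 4 6 4 7 7 7 6
4=4: mid=3
5>4: swap(3,6), hi=5 ⇒ 1 4 4 4 4 6 5 7 7 7 6
4=4: mid=4
4=4: mid=5
6>4: swap(5,5), hi=4 ⇒ 1 4 4 4 4 6 5 7 7 7 6
done. lo=1 hi=4; a=1 4 4 4 4 6 5 7 7 7 6

(1, 4)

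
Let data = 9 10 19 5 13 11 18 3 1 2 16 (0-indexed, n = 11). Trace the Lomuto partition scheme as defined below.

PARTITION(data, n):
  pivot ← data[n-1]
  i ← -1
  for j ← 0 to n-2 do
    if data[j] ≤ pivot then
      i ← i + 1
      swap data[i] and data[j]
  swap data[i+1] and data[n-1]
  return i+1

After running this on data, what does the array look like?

pivot = data[10] = 16; i = -1
j=0: data[0]=9 ≤ 16 → i=0, swap data[0],data[0] (no change) → 9 10 19 5 13 11 18 3 1 2 16
j=1: data[1]=10 ≤ 16 → i=1, swap data[1],data[1] (no change) → 9 10 19 5 13 11 18 3 1 2 16
j=2: data[2]=19 > 16 → no swap
j=3: data[3]=5 ≤ 16 → i=2, swap data[2],data[3] → 9 10 5 19 13 11 18 3 1 2 16
j=4: data[4]=13 ≤ 16 → i=3, swap data[3],data[4] → 9 10 5 13 19 11 18 3 1 2 16
j=5: data[5]=11 ≤ 16 → i=4, swap data[4],data[5] → 9 10 5 13 11 19 18 3 1 2 16
j=6: data[6]=18 > 16 → no swap
j=7: data[7]=3 ≤ 16 → i=5, swap data[5],data[7] → 9 10 5 13 11 3 18 19 1 2 16
j=8: data[8]=1 ≤ 16 → i=6, swap data[6],data[8] → 9 10 5 13 11 3 1 19 18 2 16
j=9: data[9]=2 ≤ 16 → i=7, swap data[7],data[9] → 9 10 5 13 11 3 1 2 18 19 16
final swap data[8],data[10] → 9 10 5 13 11 3 1 2 16 19 18; return 8

9 10 5 13 11 3 1 2 16 19 18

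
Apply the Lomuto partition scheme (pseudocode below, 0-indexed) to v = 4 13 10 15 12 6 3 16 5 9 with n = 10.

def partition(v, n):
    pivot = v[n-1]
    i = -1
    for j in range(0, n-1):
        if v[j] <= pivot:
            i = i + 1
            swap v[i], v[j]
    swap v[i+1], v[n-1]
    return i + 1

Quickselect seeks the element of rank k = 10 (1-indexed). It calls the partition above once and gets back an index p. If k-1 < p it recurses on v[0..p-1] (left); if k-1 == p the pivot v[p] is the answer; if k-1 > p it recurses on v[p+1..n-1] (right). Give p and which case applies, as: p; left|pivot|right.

pivot=9, i=-1
j=0: 4≤9, i=0, swap(0,0) ⇒ 4 13 10 15 12 6 3 16 5 9
j=1: 13>9, skip
j=2: 10>9, skip
j=3: 15>9, skip
j=4: 12>9, skip
j=5: 6≤9, i=1, swap(1,5) ⇒ 4 6 10 15 12 13 3 16 5 9
j=6: 3≤9, i=2, swap(2,6) ⇒ 4 6 3 15 12 13 10 16 5 9
j=7: 16>9, skip
j=8: 5≤9, i=3, swap(3,8) ⇒ 4 6 3 5 12 13 10 16 15 9
swap(4,9) ⇒ 4 6 3 5 9 13 10 16 15 12; return 4
p = 4; k-1 = 9 > 4 ⇒ right

4; right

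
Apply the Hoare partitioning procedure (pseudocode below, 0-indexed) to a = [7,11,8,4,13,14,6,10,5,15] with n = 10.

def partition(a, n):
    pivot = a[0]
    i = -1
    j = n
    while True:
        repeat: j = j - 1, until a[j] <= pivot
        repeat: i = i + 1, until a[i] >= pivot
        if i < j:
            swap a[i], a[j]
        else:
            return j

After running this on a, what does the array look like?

pivot=7
j stops at 8 (5), i stops at 0 (7); swap ⇒ [5,11,8,4,13,14,6,10,7,15]
j stops at 6 (6), i stops at 1 (11); swap ⇒ [5,6,8,4,13,14,11,10,7,15]
j stops at 3 (4), i stops at 2 (8); swap ⇒ [5,6,4,8,13,14,11,10,7,15]
j stops at 2, i stops at 3; i≥j ⇒ return 2. a=[5,6,4,8,13,14,11,10,7,15]

[5,6,4,8,13,14,11,10,7,15]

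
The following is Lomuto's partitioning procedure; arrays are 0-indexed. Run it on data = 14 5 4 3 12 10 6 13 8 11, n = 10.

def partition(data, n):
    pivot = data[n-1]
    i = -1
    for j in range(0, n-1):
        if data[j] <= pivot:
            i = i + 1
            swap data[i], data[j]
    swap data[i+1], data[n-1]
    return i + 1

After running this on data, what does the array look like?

pivot = data[9] = 11; i = -1
j=0: data[0]=14 > 11 → no swap
j=1: data[1]=5 ≤ 11 → i=0, swap data[0],data[1] → 5 14 4 3 12 10 6 13 8 11
j=2: data[2]=4 ≤ 11 → i=1, swap data[1],data[2] → 5 4 14 3 12 10 6 13 8 11
j=3: data[3]=3 ≤ 11 → i=2, swap data[2],data[3] → 5 4 3 14 12 10 6 13 8 11
j=4: data[4]=12 > 11 → no swap
j=5: data[5]=10 ≤ 11 → i=3, swap data[3],data[5] → 5 4 3 10 12 14 6 13 8 11
j=6: data[6]=6 ≤ 11 → i=4, swap data[4],data[6] → 5 4 3 10 6 14 12 13 8 11
j=7: data[7]=13 > 11 → no swap
j=8: data[8]=8 ≤ 11 → i=5, swap data[5],data[8] → 5 4 3 10 6 8 12 13 14 11
final swap data[6],data[9] → 5 4 3 10 6 8 11 13 14 12; return 6

5 4 3 10 6 8 11 13 14 12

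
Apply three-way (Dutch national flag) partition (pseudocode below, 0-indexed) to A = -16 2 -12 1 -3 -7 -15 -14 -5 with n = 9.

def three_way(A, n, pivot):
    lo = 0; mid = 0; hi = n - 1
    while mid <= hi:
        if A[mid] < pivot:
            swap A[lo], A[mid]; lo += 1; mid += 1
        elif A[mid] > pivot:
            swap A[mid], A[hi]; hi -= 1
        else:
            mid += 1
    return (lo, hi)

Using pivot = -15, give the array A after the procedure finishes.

pivot = -15; lo=0, mid=0, hi=8
A[mid]=-16<-15: swap A[0],A[0]; lo=1,mid=1 → -16 2 -12 1 -3 -7 -15 -14 -5
A[mid]=2>-15: swap A[1],A[8]; hi=7 → -16 -5 -12 1 -3 -7 -15 -14 2
A[mid]=-5>-15: swap A[1],A[7]; hi=6 → -16 -14 -12 1 -3 -7 -15 -5 2
A[mid]=-14>-15: swap A[1],A[6]; hi=5 → -16 -15 -12 1 -3 -7 -14 -5 2
A[mid]=-15=-15: mid=2
A[mid]=-12>-15: swap A[2],A[5]; hi=4 → -16 -15 -7 1 -3 -12 -14 -5 2
A[mid]=-7>-15: swap A[2],A[4]; hi=3 → -16 -15 -3 1 -7 -12 -14 -5 2
A[mid]=-3>-15: swap A[2],A[3]; hi=2 → -16 -15 1 -3 -7 -12 -14 -5 2
A[mid]=1>-15: swap A[2],A[2]; hi=1 → -16 -15 1 -3 -7 -12 -14 -5 2
end: lo=1, hi=1; A = -16 -15 1 -3 -7 -12 -14 -5 2

-16 -15 1 -3 -7 -12 -14 -5 2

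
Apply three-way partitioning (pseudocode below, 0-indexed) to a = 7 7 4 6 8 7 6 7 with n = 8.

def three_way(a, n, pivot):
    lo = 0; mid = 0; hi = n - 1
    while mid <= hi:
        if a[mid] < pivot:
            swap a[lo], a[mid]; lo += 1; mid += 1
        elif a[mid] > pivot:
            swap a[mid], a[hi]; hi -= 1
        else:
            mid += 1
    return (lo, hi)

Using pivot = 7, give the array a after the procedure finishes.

4 6 6 7 7 7 7 8

pivot = 7; lo=0, mid=0, hi=7
a[mid]=7=7: mid=1
a[mid]=7=7: mid=2
a[mid]=4<7: swap a[0],a[2]; lo=1,mid=3 → 4 7 7 6 8 7 6 7
a[mid]=6<7: swap a[1],a[3]; lo=2,mid=4 → 4 6 7 7 8 7 6 7
a[mid]=8>7: swap a[4],a[7]; hi=6 → 4 6 7 7 7 7 6 8
a[mid]=7=7: mid=5
a[mid]=7=7: mid=6
a[mid]=6<7: swap a[2],a[6]; lo=3,mid=7 → 4 6 6 7 7 7 7 8
end: lo=3, hi=6; a = 4 6 6 7 7 7 7 8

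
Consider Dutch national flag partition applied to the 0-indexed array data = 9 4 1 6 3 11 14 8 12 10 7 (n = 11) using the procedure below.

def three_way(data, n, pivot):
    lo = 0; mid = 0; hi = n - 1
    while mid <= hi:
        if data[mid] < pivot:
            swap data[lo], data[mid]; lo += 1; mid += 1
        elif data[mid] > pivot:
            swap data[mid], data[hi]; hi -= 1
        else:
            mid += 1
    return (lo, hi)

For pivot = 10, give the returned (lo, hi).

lo=0 mid=0 hi=10
9<10: swap(0,0), lo=1 mid=1 ⇒ 9 4 1 6 3 11 14 8 12 10 7
4<10: swap(1,1), lo=2 mid=2 ⇒ 9 4 1 6 3 11 14 8 12 10 7
1<10: swap(2,2), lo=3 mid=3 ⇒ 9 4 1 6 3 11 14 8 12 10 7
6<10: swap(3,3), lo=4 mid=4 ⇒ 9 4 1 6 3 11 14 8 12 10 7
3<10: swap(4,4), lo=5 mid=5 ⇒ 9 4 1 6 3 11 14 8 12 10 7
11>10: swap(5,10), hi=9 ⇒ 9 4 1 6 3 7 14 8 12 10 11
7<10: swap(5,5), lo=6 mid=6 ⇒ 9 4 1 6 3 7 14 8 12 10 11
14>10: swap(6,9), hi=8 ⇒ 9 4 1 6 3 7 10 8 12 14 11
10=10: mid=7
8<10: swap(6,7), lo=7 mid=8 ⇒ 9 4 1 6 3 7 8 10 12 14 11
12>10: swap(8,8), hi=7 ⇒ 9 4 1 6 3 7 8 10 12 14 11
done. lo=7 hi=7; data=9 4 1 6 3 7 8 10 12 14 11

(7, 7)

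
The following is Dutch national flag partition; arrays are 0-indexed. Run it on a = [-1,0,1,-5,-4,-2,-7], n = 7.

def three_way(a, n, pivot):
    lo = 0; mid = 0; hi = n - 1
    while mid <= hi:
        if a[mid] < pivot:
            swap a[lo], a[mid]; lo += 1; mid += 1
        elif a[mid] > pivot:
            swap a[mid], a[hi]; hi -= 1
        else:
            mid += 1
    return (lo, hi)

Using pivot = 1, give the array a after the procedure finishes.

pivot = 1; lo=0, mid=0, hi=6
a[mid]=-1<1: swap a[0],a[0]; lo=1,mid=1 → [-1,0,1,-5,-4,-2,-7]
a[mid]=0<1: swap a[1],a[1]; lo=2,mid=2 → [-1,0,1,-5,-4,-2,-7]
a[mid]=1=1: mid=3
a[mid]=-5<1: swap a[2],a[3]; lo=3,mid=4 → [-1,0,-5,1,-4,-2,-7]
a[mid]=-4<1: swap a[3],a[4]; lo=4,mid=5 → [-1,0,-5,-4,1,-2,-7]
a[mid]=-2<1: swap a[4],a[5]; lo=5,mid=6 → [-1,0,-5,-4,-2,1,-7]
a[mid]=-7<1: swap a[5],a[6]; lo=6,mid=7 → [-1,0,-5,-4,-2,-7,1]
end: lo=6, hi=6; a = [-1,0,-5,-4,-2,-7,1]

[-1,0,-5,-4,-2,-7,1]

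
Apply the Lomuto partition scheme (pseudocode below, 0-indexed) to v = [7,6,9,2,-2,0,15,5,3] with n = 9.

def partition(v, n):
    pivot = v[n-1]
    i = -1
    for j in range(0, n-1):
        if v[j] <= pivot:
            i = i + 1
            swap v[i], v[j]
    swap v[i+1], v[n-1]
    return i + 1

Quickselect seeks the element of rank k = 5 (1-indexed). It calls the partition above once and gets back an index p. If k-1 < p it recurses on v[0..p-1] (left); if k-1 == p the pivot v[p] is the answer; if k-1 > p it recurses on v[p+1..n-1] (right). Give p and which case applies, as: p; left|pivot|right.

3; right

pivot = v[8] = 3; i = -1
j=0: v[0]=7 > 3 → no swap
j=1: v[1]=6 > 3 → no swap
j=2: v[2]=9 > 3 → no swap
j=3: v[3]=2 ≤ 3 → i=0, swap v[0],v[3] → [2,6,9,7,-2,0,15,5,3]
j=4: v[4]=-2 ≤ 3 → i=1, swap v[1],v[4] → [2,-2,9,7,6,0,15,5,3]
j=5: v[5]=0 ≤ 3 → i=2, swap v[2],v[5] → [2,-2,0,7,6,9,15,5,3]
j=6: v[6]=15 > 3 → no swap
j=7: v[7]=5 > 3 → no swap
final swap v[3],v[8] → [2,-2,0,3,6,9,15,5,7]; return 3
p = 3; k-1 = 4 > 3 ⇒ right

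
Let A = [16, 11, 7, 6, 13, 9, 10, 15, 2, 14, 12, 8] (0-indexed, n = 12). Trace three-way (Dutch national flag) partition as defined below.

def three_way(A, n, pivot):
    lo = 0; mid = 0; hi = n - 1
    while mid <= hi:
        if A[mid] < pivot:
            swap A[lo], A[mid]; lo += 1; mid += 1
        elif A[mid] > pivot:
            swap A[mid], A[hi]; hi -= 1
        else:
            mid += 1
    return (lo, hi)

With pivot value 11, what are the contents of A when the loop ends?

[8, 7, 6, 2, 9, 10, 11, 15, 14, 12, 13, 16]

pivot = 11; lo=0, mid=0, hi=11
A[mid]=16>11: swap A[0],A[11]; hi=10 → [8, 11, 7, 6, 13, 9, 10, 15, 2, 14, 12, 16]
A[mid]=8<11: swap A[0],A[0]; lo=1,mid=1 → [8, 11, 7, 6, 13, 9, 10, 15, 2, 14, 12, 16]
A[mid]=11=11: mid=2
A[mid]=7<11: swap A[1],A[2]; lo=2,mid=3 → [8, 7, 11, 6, 13, 9, 10, 15, 2, 14, 12, 16]
A[mid]=6<11: swap A[2],A[3]; lo=3,mid=4 → [8, 7, 6, 11, 13, 9, 10, 15, 2, 14, 12, 16]
A[mid]=13>11: swap A[4],A[10]; hi=9 → [8, 7, 6, 11, 12, 9, 10, 15, 2, 14, 13, 16]
A[mid]=12>11: swap A[4],A[9]; hi=8 → [8, 7, 6, 11, 14, 9, 10, 15, 2, 12, 13, 16]
A[mid]=14>11: swap A[4],A[8]; hi=7 → [8, 7, 6, 11, 2, 9, 10, 15, 14, 12, 13, 16]
A[mid]=2<11: swap A[3],A[4]; lo=4,mid=5 → [8, 7, 6, 2, 11, 9, 10, 15, 14, 12, 13, 16]
A[mid]=9<11: swap A[4],A[5]; lo=5,mid=6 → [8, 7, 6, 2, 9, 11, 10, 15, 14, 12, 13, 16]
A[mid]=10<11: swap A[5],A[6]; lo=6,mid=7 → [8, 7, 6, 2, 9, 10, 11, 15, 14, 12, 13, 16]
A[mid]=15>11: swap A[7],A[7]; hi=6 → [8, 7, 6, 2, 9, 10, 11, 15, 14, 12, 13, 16]
end: lo=6, hi=6; A = [8, 7, 6, 2, 9, 10, 11, 15, 14, 12, 13, 16]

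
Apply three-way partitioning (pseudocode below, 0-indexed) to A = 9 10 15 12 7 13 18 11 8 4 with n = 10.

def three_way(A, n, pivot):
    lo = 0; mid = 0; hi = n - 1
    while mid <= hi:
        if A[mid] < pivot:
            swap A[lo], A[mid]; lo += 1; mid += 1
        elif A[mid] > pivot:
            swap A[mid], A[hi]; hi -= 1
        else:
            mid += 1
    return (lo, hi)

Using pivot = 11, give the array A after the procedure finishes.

lo=0 mid=0 hi=9
9<11: swap(0,0), lo=1 mid=1 ⇒ 9 10 15 12 7 13 18 11 8 4
10<11: swap(1,1), lo=2 mid=2 ⇒ 9 10 15 12 7 13 18 11 8 4
15>11: swap(2,9), hi=8 ⇒ 9 10 4 12 7 13 18 11 8 15
4<11: swap(2,2), lo=3 mid=3 ⇒ 9 10 4 12 7 13 18 11 8 15
12>11: swap(3,8), hi=7 ⇒ 9 10 4 8 7 13 18 11 12 15
8<11: swap(3,3), lo=4 mid=4 ⇒ 9 10 4 8 7 13 18 11 12 15
7<11: swap(4,4), lo=5 mid=5 ⇒ 9 10 4 8 7 13 18 11 12 15
13>11: swap(5,7), hi=6 ⇒ 9 10 4 8 7 11 18 13 12 15
11=11: mid=6
18>11: swap(6,6), hi=5 ⇒ 9 10 4 8 7 11 18 13 12 15
done. lo=5 hi=5; A=9 10 4 8 7 11 18 13 12 15

9 10 4 8 7 11 18 13 12 15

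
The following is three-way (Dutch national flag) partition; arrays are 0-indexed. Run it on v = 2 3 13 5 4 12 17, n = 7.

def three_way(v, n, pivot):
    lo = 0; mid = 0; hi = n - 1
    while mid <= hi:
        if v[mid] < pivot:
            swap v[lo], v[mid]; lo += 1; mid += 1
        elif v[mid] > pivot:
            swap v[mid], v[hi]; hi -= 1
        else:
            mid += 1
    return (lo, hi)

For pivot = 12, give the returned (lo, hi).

(4, 4)

lo=0 mid=0 hi=6
2<12: swap(0,0), lo=1 mid=1 ⇒ 2 3 13 5 4 12 17
3<12: swap(1,1), lo=2 mid=2 ⇒ 2 3 13 5 4 12 17
13>12: swap(2,6), hi=5 ⇒ 2 3 17 5 4 12 13
17>12: swap(2,5), hi=4 ⇒ 2 3 12 5 4 17 13
12=12: mid=3
5<12: swap(2,3), lo=3 mid=4 ⇒ 2 3 5 12 4 17 13
4<12: swap(3,4), lo=4 mid=5 ⇒ 2 3 5 4 12 17 13
done. lo=4 hi=4; v=2 3 5 4 12 17 13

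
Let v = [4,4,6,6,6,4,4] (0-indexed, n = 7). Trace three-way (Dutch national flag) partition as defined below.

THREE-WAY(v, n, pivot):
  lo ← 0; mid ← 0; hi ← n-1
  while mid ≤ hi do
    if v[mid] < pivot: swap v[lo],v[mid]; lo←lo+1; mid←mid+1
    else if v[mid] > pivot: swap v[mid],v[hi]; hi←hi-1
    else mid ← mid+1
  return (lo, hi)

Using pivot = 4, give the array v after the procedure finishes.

[4,4,4,4,6,6,6]

pivot = 4; lo=0, mid=0, hi=6
v[mid]=4=4: mid=1
v[mid]=4=4: mid=2
v[mid]=6>4: swap v[2],v[6]; hi=5 → [4,4,4,6,6,4,6]
v[mid]=4=4: mid=3
v[mid]=6>4: swap v[3],v[5]; hi=4 → [4,4,4,4,6,6,6]
v[mid]=4=4: mid=4
v[mid]=6>4: swap v[4],v[4]; hi=3 → [4,4,4,4,6,6,6]
end: lo=0, hi=3; v = [4,4,4,4,6,6,6]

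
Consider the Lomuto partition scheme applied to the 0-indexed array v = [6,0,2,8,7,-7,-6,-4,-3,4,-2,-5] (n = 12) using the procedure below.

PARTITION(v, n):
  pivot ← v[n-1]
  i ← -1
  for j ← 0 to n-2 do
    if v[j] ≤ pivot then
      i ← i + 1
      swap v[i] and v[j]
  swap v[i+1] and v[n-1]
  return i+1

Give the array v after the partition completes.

pivot=-5, i=-1
j=0: 6>-5, skip
j=1: 0>-5, skip
j=2: 2>-5, skip
j=3: 8>-5, skip
j=4: 7>-5, skip
j=5: -7≤-5, i=0, swap(0,5) ⇒ [-7,0,2,8,7,6,-6,-4,-3,4,-2,-5]
j=6: -6≤-5, i=1, swap(1,6) ⇒ [-7,-6,2,8,7,6,0,-4,-3,4,-2,-5]
j=7: -4>-5, skip
j=8: -3>-5, skip
j=9: 4>-5, skip
j=10: -2>-5, skip
swap(2,11) ⇒ [-7,-6,-5,8,7,6,0,-4,-3,4,-2,2]; return 2

[-7,-6,-5,8,7,6,0,-4,-3,4,-2,2]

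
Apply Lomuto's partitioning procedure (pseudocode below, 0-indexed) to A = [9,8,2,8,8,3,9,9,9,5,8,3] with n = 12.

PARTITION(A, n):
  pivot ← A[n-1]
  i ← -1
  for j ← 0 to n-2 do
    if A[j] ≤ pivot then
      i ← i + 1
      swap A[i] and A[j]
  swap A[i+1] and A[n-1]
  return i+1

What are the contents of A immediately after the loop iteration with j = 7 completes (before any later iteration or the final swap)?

pivot=3, i=-1
j=0: 9>3, skip
j=1: 8>3, skip
j=2: 2≤3, i=0, swap(0,2) ⇒ [2,8,9,8,8,3,9,9,9,5,8,3]
j=3: 8>3, skip
j=4: 8>3, skip
j=5: 3≤3, i=1, swap(1,5) ⇒ [2,3,9,8,8,8,9,9,9,5,8,3]
j=6: 9>3, skip
j=7: 9>3, skip
(after j=7) A = [2,3,9,8,8,8,9,9,9,5,8,3]

[2,3,9,8,8,8,9,9,9,5,8,3]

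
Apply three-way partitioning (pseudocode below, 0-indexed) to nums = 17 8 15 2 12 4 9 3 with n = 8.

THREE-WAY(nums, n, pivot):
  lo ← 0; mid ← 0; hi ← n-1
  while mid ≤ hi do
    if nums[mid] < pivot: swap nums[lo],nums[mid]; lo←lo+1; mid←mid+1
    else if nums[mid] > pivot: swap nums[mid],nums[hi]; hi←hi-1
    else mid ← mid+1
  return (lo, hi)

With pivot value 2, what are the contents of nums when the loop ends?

2 15 8 12 4 9 3 17

pivot = 2; lo=0, mid=0, hi=7
nums[mid]=17>2: swap nums[0],nums[7]; hi=6 → 3 8 15 2 12 4 9 17
nums[mid]=3>2: swap nums[0],nums[6]; hi=5 → 9 8 15 2 12 4 3 17
nums[mid]=9>2: swap nums[0],nums[5]; hi=4 → 4 8 15 2 12 9 3 17
nums[mid]=4>2: swap nums[0],nums[4]; hi=3 → 12 8 15 2 4 9 3 17
nums[mid]=12>2: swap nums[0],nums[3]; hi=2 → 2 8 15 12 4 9 3 17
nums[mid]=2=2: mid=1
nums[mid]=8>2: swap nums[1],nums[2]; hi=1 → 2 15 8 12 4 9 3 17
nums[mid]=15>2: swap nums[1],nums[1]; hi=0 → 2 15 8 12 4 9 3 17
end: lo=0, hi=0; nums = 2 15 8 12 4 9 3 17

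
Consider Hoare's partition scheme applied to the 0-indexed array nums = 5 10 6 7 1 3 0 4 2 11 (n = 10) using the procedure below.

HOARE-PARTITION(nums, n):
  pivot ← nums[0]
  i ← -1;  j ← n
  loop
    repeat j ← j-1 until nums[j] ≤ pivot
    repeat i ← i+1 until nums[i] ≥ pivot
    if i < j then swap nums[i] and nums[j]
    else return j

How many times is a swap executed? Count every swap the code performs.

pivot=5
j stops at 8 (2), i stops at 0 (5); swap ⇒ 2 10 6 7 1 3 0 4 5 11
j stops at 7 (4), i stops at 1 (10); swap ⇒ 2 4 6 7 1 3 0 10 5 11
j stops at 6 (0), i stops at 2 (6); swap ⇒ 2 4 0 7 1 3 6 10 5 11
j stops at 5 (3), i stops at 3 (7); swap ⇒ 2 4 0 3 1 7 6 10 5 11
j stops at 4, i stops at 5; i≥j ⇒ return 4. nums=2 4 0 3 1 7 6 10 5 11

4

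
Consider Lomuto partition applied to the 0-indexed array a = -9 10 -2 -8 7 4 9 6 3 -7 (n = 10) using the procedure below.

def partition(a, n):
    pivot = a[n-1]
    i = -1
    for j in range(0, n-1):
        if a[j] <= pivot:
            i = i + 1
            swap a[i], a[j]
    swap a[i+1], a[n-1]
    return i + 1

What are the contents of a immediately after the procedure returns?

-9 -8 -7 10 7 4 9 6 3 -2

pivot = a[9] = -7; i = -1
j=0: a[0]=-9 ≤ -7 → i=0, swap a[0],a[0] (no change) → -9 10 -2 -8 7 4 9 6 3 -7
j=1: a[1]=10 > -7 → no swap
j=2: a[2]=-2 > -7 → no swap
j=3: a[3]=-8 ≤ -7 → i=1, swap a[1],a[3] → -9 -8 -2 10 7 4 9 6 3 -7
j=4: a[4]=7 > -7 → no swap
j=5: a[5]=4 > -7 → no swap
j=6: a[6]=9 > -7 → no swap
j=7: a[7]=6 > -7 → no swap
j=8: a[8]=3 > -7 → no swap
final swap a[2],a[9] → -9 -8 -7 10 7 4 9 6 3 -2; return 2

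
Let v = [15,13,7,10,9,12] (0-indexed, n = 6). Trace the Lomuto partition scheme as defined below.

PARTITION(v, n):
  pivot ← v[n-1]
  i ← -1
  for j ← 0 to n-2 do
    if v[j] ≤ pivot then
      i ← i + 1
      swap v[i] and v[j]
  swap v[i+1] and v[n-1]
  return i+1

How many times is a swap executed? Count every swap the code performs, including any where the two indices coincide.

pivot = v[5] = 12; i = -1
j=0: v[0]=15 > 12 → no swap
j=1: v[1]=13 > 12 → no swap
j=2: v[2]=7 ≤ 12 → i=0, swap v[0],v[2] → [7,13,15,10,9,12]
j=3: v[3]=10 ≤ 12 → i=1, swap v[1],v[3] → [7,10,15,13,9,12]
j=4: v[4]=9 ≤ 12 → i=2, swap v[2],v[4] → [7,10,9,13,15,12]
final swap v[3],v[5] → [7,10,9,12,15,13]; return 3

4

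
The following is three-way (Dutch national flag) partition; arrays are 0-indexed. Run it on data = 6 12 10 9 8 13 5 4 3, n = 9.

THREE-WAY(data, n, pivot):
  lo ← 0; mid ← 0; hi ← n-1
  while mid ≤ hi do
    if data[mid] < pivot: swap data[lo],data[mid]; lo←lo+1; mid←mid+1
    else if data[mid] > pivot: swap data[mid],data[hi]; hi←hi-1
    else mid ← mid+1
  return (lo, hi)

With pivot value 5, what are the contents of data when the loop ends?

3 4 5 8 13 9 10 12 6

pivot = 5; lo=0, mid=0, hi=8
data[mid]=6>5: swap data[0],data[8]; hi=7 → 3 12 10 9 8 13 5 4 6
data[mid]=3<5: swap data[0],data[0]; lo=1,mid=1 → 3 12 10 9 8 13 5 4 6
data[mid]=12>5: swap data[1],data[7]; hi=6 → 3 4 10 9 8 13 5 12 6
data[mid]=4<5: swap data[1],data[1]; lo=2,mid=2 → 3 4 10 9 8 13 5 12 6
data[mid]=10>5: swap data[2],data[6]; hi=5 → 3 4 5 9 8 13 10 12 6
data[mid]=5=5: mid=3
data[mid]=9>5: swap data[3],data[5]; hi=4 → 3 4 5 13 8 9 10 12 6
data[mid]=13>5: swap data[3],data[4]; hi=3 → 3 4 5 8 13 9 10 12 6
data[mid]=8>5: swap data[3],data[3]; hi=2 → 3 4 5 8 13 9 10 12 6
end: lo=2, hi=2; data = 3 4 5 8 13 9 10 12 6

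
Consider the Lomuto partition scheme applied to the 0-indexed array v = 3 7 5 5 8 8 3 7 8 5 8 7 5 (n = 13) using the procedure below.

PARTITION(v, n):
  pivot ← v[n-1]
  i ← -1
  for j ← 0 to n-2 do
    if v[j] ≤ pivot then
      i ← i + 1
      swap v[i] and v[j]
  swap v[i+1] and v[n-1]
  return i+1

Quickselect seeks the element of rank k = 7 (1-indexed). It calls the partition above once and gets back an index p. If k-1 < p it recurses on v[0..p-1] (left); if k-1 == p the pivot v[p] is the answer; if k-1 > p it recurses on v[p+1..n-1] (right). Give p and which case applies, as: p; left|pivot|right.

pivot=5, i=-1
j=0: 3≤5, i=0, swap(0,0) ⇒ 3 7 5 5 8 8 3 7 8 5 8 7 5
j=1: 7>5, skip
j=2: 5≤5, i=1, swap(1,2) ⇒ 3 5 7 5 8 8 3 7 8 5 8 7 5
j=3: 5≤5, i=2, swap(2,3) ⇒ 3 5 5 7 8 8 3 7 8 5 8 7 5
j=4: 8>5, skip
j=5: 8>5, skip
j=6: 3≤5, i=3, swap(3,6) ⇒ 3 5 5 3 8 8 7 7 8 5 8 7 5
j=7: 7>5, skip
j=8: 8>5, skip
j=9: 5≤5, i=4, swap(4,9) ⇒ 3 5 5 3 5 8 7 7 8 8 8 7 5
j=10: 8>5, skip
j=11: 7>5, skip
swap(5,12) ⇒ 3 5 5 3 5 5 7 7 8 8 8 7 8; return 5
p = 5; k-1 = 6 > 5 ⇒ right

5; right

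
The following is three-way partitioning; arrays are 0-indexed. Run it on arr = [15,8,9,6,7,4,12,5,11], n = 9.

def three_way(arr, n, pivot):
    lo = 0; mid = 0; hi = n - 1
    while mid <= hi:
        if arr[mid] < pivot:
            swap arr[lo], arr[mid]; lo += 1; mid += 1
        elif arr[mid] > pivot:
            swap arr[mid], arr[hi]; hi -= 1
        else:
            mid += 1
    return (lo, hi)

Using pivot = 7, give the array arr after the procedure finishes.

[5,4,6,7,9,12,8,11,15]

lo=0 mid=0 hi=8
15>7: swap(0,8), hi=7 ⇒ [11,8,9,6,7,4,12,5,15]
11>7: swap(0,7), hi=6 ⇒ [5,8,9,6,7,4,12,11,15]
5<7: swap(0,0), lo=1 mid=1 ⇒ [5,8,9,6,7,4,12,11,15]
8>7: swap(1,6), hi=5 ⇒ [5,12,9,6,7,4,8,11,15]
12>7: swap(1,5), hi=4 ⇒ [5,4,9,6,7,12,8,11,15]
4<7: swap(1,1), lo=2 mid=2 ⇒ [5,4,9,6,7,12,8,11,15]
9>7: swap(2,4), hi=3 ⇒ [5,4,7,6,9,12,8,11,15]
7=7: mid=3
6<7: swap(2,3), lo=3 mid=4 ⇒ [5,4,6,7,9,12,8,11,15]
done. lo=3 hi=3; arr=[5,4,6,7,9,12,8,11,15]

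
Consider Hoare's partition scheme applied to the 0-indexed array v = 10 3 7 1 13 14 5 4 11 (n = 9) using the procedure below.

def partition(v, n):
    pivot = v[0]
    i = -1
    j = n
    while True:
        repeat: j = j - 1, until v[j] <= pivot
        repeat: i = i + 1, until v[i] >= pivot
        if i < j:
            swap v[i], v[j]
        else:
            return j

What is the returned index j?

4

pivot = v[0] = 10; i = -1, j = 9
j→7 (v[7]=4≤10), i→0 (v[0]=10≥10); i<j, swap → 4 3 7 1 13 14 5 10 11
j→6 (v[6]=5≤10), i→4 (v[4]=13≥10); i<j, swap → 4 3 7 1 5 14 13 10 11
j→4, i→5; i≥j, return j=4. v = 4 3 7 1 5 14 13 10 11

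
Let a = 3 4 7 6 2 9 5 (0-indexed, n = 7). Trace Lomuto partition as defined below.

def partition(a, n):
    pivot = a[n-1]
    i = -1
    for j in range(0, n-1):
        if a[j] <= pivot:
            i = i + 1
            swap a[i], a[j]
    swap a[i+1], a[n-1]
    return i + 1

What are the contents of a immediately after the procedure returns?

pivot = a[6] = 5; i = -1
j=0: a[0]=3 ≤ 5 → i=0, swap a[0],a[0] (no change) → 3 4 7 6 2 9 5
j=1: a[1]=4 ≤ 5 → i=1, swap a[1],a[1] (no change) → 3 4 7 6 2 9 5
j=2: a[2]=7 > 5 → no swap
j=3: a[3]=6 > 5 → no swap
j=4: a[4]=2 ≤ 5 → i=2, swap a[2],a[4] → 3 4 2 6 7 9 5
j=5: a[5]=9 > 5 → no swap
final swap a[3],a[6] → 3 4 2 5 7 9 6; return 3

3 4 2 5 7 9 6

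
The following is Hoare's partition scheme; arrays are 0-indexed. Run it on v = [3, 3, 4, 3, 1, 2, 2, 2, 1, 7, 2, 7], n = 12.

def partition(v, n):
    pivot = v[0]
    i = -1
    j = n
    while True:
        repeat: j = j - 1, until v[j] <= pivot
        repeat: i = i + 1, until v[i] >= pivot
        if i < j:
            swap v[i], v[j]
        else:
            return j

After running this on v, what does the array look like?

pivot = v[0] = 3; i = -1, j = 12
j→10 (v[10]=2≤3), i→0 (v[0]=3≥3); i<j, swap → [2, 3, 4, 3, 1, 2, 2, 2, 1, 7, 3, 7]
j→8 (v[8]=1≤3), i→1 (v[1]=3≥3); i<j, swap → [2, 1, 4, 3, 1, 2, 2, 2, 3, 7, 3, 7]
j→7 (v[7]=2≤3), i→2 (v[2]=4≥3); i<j, swap → [2, 1, 2, 3, 1, 2, 2, 4, 3, 7, 3, 7]
j→6 (v[6]=2≤3), i→3 (v[3]=3≥3); i<j, swap → [2, 1, 2, 2, 1, 2, 3, 4, 3, 7, 3, 7]
j→5, i→6; i≥j, return j=5. v = [2, 1, 2, 2, 1, 2, 3, 4, 3, 7, 3, 7]

[2, 1, 2, 2, 1, 2, 3, 4, 3, 7, 3, 7]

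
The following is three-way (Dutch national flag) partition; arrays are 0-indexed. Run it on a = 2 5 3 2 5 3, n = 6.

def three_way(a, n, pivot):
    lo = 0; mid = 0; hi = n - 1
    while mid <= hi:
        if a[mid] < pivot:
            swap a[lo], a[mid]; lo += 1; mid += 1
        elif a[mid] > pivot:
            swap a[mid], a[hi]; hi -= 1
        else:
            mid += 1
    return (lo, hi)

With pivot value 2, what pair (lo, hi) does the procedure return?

pivot = 2; lo=0, mid=0, hi=5
a[mid]=2=2: mid=1
a[mid]=5>2: swap a[1],a[5]; hi=4 → 2 3 3 2 5 5
a[mid]=3>2: swap a[1],a[4]; hi=3 → 2 5 3 2 3 5
a[mid]=5>2: swap a[1],a[3]; hi=2 → 2 2 3 5 3 5
a[mid]=2=2: mid=2
a[mid]=3>2: swap a[2],a[2]; hi=1 → 2 2 3 5 3 5
end: lo=0, hi=1; a = 2 2 3 5 3 5

(0, 1)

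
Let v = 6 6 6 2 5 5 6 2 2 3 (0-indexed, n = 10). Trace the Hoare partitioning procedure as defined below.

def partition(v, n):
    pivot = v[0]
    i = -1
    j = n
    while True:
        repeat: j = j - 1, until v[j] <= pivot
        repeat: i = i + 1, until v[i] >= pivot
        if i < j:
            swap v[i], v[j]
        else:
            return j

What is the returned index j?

6

pivot=6
j stops at 9 (3), i stops at 0 (6); swap ⇒ 3 6 6 2 5 5 6 2 2 6
j stops at 8 (2), i stops at 1 (6); swap ⇒ 3 2 6 2 5 5 6 2 6 6
j stops at 7 (2), i stops at 2 (6); swap ⇒ 3 2 2 2 5 5 6 6 6 6
j stops at 6, i stops at 6; i≥j ⇒ return 6. v=3 2 2 2 5 5 6 6 6 6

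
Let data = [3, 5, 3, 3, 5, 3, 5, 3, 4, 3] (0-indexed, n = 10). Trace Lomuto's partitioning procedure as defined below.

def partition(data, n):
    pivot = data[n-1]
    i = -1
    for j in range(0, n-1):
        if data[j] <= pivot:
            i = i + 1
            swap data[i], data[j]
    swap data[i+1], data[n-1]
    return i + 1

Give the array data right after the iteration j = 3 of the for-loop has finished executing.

pivot=3, i=-1
j=0: 3≤3, i=0, swap(0,0) ⇒ [3, 5, 3, 3, 5, 3, 5, 3, 4, 3]
j=1: 5>3, skip
j=2: 3≤3, i=1, swap(1,2) ⇒ [3, 3, 5, 3, 5, 3, 5, 3, 4, 3]
j=3: 3≤3, i=2, swap(2,3) ⇒ [3, 3, 3, 5, 5, 3, 5, 3, 4, 3]
(after j=3) data = [3, 3, 3, 5, 5, 3, 5, 3, 4, 3]

[3, 3, 3, 5, 5, 3, 5, 3, 4, 3]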